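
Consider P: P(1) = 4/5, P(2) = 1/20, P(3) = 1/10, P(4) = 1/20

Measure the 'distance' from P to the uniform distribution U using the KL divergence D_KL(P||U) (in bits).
0.9781 bits

U(i) = 1/4 for all i

D_KL(P||U) = Σ P(x) log₂(P(x) / (1/4))
           = Σ P(x) log₂(P(x)) + log₂(4)
           = log₂(4) - H(P)

H(P) = -Σ P(x) log₂(P(x)):
  -P(1)·log₂(P(1)) = -(4/5)·log₂(4/5) = 0.25754
  -P(2)·log₂(P(2)) = -(1/20)·log₂(1/20) = 0.21610
  -P(3)·log₂(P(3)) = -(1/10)·log₂(1/10) = 0.33219
  -P(4)·log₂(P(4)) = -(1/20)·log₂(1/20) = 0.21610
H(P) = 0.25754 + 0.21610 + 0.33219 + 0.21610 = 1.02193 bits

log₂(4) = 2.00000 bits

D_KL(P||U) = 2.00000 - 1.02193 = 0.97807 ≈ 0.9781 bits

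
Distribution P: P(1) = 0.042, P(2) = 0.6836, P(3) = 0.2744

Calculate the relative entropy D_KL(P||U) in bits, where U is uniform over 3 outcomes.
0.5058 bits

U(i) = 1/3 for all i

D_KL(P||U) = Σ P(x) log₂(P(x) / (1/3))
           = Σ P(x) log₂(P(x)) + log₂(3)
           = log₂(3) - H(P)

H(P) = -Σ P(x) log₂(P(x)):
  -P(1)·log₂(P(1)) = -(0.042)·log₂(0.042) = 0.19209
  -P(2)·log₂(P(2)) = -(0.6836)·log₂(0.6836) = 0.37514
  -P(3)·log₂(P(3)) = -(0.2744)·log₂(0.2744) = 0.51193
H(P) = 0.19209 + 0.37514 + 0.51193 = 1.07916 bits

log₂(3) = 1.58496 bits

D_KL(P||U) = 1.58496 - 1.07916 = 0.50580 ≈ 0.5058 bits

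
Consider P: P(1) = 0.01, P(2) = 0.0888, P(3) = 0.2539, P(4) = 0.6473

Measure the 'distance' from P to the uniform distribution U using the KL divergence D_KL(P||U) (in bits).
0.7151 bits

U(i) = 1/4 for all i

D_KL(P||U) = Σ P(x) log₂(P(x) / (1/4))
           = Σ P(x) log₂(P(x)) + log₂(4)
           = log₂(4) - H(P)

H(P) = -Σ P(x) log₂(P(x)):
  -P(1)·log₂(P(1)) = -(0.01)·log₂(0.01) = 0.06644
  -P(2)·log₂(P(2)) = -(0.0888)·log₂(0.0888) = 0.31020
  -P(3)·log₂(P(3)) = -(0.2539)·log₂(0.2539) = 0.50213
  -P(4)·log₂(P(4)) = -(0.6473)·log₂(0.6473) = 0.40618
H(P) = 0.06644 + 0.31020 + 0.50213 + 0.40618 = 1.28495 bits

log₂(4) = 2.00000 bits

D_KL(P||U) = 2.00000 - 1.28495 = 0.71505 ≈ 0.7151 bits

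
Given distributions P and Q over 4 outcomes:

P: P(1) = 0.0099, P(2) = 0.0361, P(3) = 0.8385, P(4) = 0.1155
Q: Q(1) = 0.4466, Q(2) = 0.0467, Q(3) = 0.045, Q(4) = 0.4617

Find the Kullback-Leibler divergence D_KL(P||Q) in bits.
3.2396 bits

D_KL(P||Q) = Σ P(x) log₂(P(x)/Q(x))

Computing term by term:
  P(1)·log₂(P(1)/Q(1)) = 0.0099·log₂(0.0099/0.4466) = -0.05440
  P(2)·log₂(P(2)/Q(2)) = 0.0361·log₂(0.0361/0.0467) = -0.01341
  P(3)·log₂(P(3)/Q(3)) = 0.8385·log₂(0.8385/0.045) = 3.53831
  P(4)·log₂(P(4)/Q(4)) = 0.1155·log₂(0.1155/0.4617) = -0.23089

D_KL(P||Q) = -0.05440 - 0.01341 + 3.53831 - 0.23089 = 3.23961 ≈ 3.2396 bits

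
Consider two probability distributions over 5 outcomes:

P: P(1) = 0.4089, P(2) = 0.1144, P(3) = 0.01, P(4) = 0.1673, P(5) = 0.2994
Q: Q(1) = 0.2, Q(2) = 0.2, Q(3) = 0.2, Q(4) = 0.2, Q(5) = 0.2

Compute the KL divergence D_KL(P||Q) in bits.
0.4176 bits

D_KL(P||Q) = Σ P(x) log₂(P(x)/Q(x))

Computing term by term:
  P(1)·log₂(P(1)/Q(1)) = 0.4089·log₂(0.4089/0.2) = 0.42188
  P(2)·log₂(P(2)/Q(2)) = 0.1144·log₂(0.1144/0.2) = -0.09220
  P(3)·log₂(P(3)/Q(3)) = 0.01·log₂(0.01/0.2) = -0.04322
  P(4)·log₂(P(4)/Q(4)) = 0.1673·log₂(0.1673/0.2) = -0.04309
  P(5)·log₂(P(5)/Q(5)) = 0.2994·log₂(0.2994/0.2) = 0.17427

D_KL(P||Q) = 0.42188 - 0.09220 - 0.04322 - 0.04309 + 0.17427 = 0.41764 ≈ 0.4176 bits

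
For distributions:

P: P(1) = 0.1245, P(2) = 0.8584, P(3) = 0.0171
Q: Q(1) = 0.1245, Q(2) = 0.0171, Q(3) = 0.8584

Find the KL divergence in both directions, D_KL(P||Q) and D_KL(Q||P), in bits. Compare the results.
D_KL(P||Q) = 4.7530 bits, D_KL(Q||P) = 4.7530 bits. The two directions give exactly the same value for this pair.

D_KL(P||Q) = Σ P(x) log₂(P(x)/Q(x))

Computing term by term:
  P(1)·log₂(P(1)/Q(1)) = 0.1245·log₂(0.1245/0.1245) = 0.00000
  P(2)·log₂(P(2)/Q(2)) = 0.8584·log₂(0.8584/0.0171) = 4.84960
  P(3)·log₂(P(3)/Q(3)) = 0.0171·log₂(0.0171/0.8584) = -0.09661

D_KL(P||Q) = 0.00000 + 4.84960 - 0.09661 = 4.75299 ≈ 4.7530 bits

D_KL(Q||P) = Σ Q(x) log₂(Q(x)/P(x))

Computing term by term:
  Q(1)·log₂(Q(1)/P(1)) = 0.1245·log₂(0.1245/0.1245) = 0.00000
  Q(2)·log₂(Q(2)/P(2)) = 0.0171·log₂(0.0171/0.8584) = -0.09661
  Q(3)·log₂(Q(3)/P(3)) = 0.8584·log₂(0.8584/0.0171) = 4.84960

D_KL(Q||P) = 0.00000 - 0.09661 + 4.84960 = 4.75299 ≈ 4.7530 bits

These ARE equal here. Q is P with outcomes relabeled (Q(2) = P(3), Q(3) = P(2)) by a relabeling that is its own inverse, so the two sums contain exactly the same terms in a different order. This is a special case — KL divergence is not symmetric in general: D_KL(P||Q) ≠ D_KL(Q||P) for most P, Q.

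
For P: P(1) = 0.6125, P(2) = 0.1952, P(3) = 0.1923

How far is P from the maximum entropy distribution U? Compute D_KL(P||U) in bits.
0.2343 bits

U(i) = 1/3 for all i

D_KL(P||U) = Σ P(x) log₂(P(x) / (1/3))
           = Σ P(x) log₂(P(x)) + log₂(3)
           = log₂(3) - H(P)

H(P) = -Σ P(x) log₂(P(x)):
  -P(1)·log₂(P(1)) = -(0.6125)·log₂(0.6125) = 0.43317
  -P(2)·log₂(P(2)) = -(0.1952)·log₂(0.1952) = 0.46008
  -P(3)·log₂(P(3)) = -(0.1923)·log₂(0.1923) = 0.45740
H(P) = 0.43317 + 0.46008 + 0.45740 = 1.35065 bits

log₂(3) = 1.58496 bits

D_KL(P||U) = 1.58496 - 1.35065 = 0.23431 ≈ 0.2343 bits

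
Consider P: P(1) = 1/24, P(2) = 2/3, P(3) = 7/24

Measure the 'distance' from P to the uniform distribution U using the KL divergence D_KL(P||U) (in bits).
0.4855 bits

U(i) = 1/3 for all i

D_KL(P||U) = Σ P(x) log₂(P(x) / (1/3))
           = Σ P(x) log₂(P(x)) + log₂(3)
           = log₂(3) - H(P)

H(P) = -Σ P(x) log₂(P(x)):
  -P(1)·log₂(P(1)) = -(1/24)·log₂(1/24) = 0.19104
  -P(2)·log₂(P(2)) = -(2/3)·log₂(2/3) = 0.38998
  -P(3)·log₂(P(3)) = -(7/24)·log₂(7/24) = 0.51847
H(P) = 0.19104 + 0.38998 + 0.51847 = 1.09949 bits

log₂(3) = 1.58496 bits

D_KL(P||U) = 1.58496 - 1.09949 = 0.48547 ≈ 0.4855 bits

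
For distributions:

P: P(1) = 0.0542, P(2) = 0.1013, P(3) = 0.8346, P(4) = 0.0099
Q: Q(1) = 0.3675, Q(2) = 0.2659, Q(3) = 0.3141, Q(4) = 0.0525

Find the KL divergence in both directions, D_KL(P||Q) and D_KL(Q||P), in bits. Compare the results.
D_KL(P||Q) = 0.8621 bits, D_KL(Q||P) = 1.0685 bits. D_KL(Q||P) is larger than D_KL(P||Q) by 0.2064 bits; the two directions differ.

D_KL(P||Q) = Σ P(x) log₂(P(x)/Q(x))

Computing term by term:
  P(1)·log₂(P(1)/Q(1)) = 0.0542·log₂(0.0542/0.3675) = -0.14967
  P(2)·log₂(P(2)/Q(2)) = 0.1013·log₂(0.1013/0.2659) = -0.14103
  P(3)·log₂(P(3)/Q(3)) = 0.8346·log₂(0.8346/0.3141) = 1.17667
  P(4)·log₂(P(4)/Q(4)) = 0.0099·log₂(0.0099/0.0525) = -0.02383

D_KL(P||Q) = -0.14967 - 0.14103 + 1.17667 - 0.02383 = 0.86214 ≈ 0.8621 bits

D_KL(Q||P) = Σ Q(x) log₂(Q(x)/P(x))

Computing term by term:
  Q(1)·log₂(Q(1)/P(1)) = 0.3675·log₂(0.3675/0.0542) = 1.01481
  Q(2)·log₂(Q(2)/P(2)) = 0.2659·log₂(0.2659/0.1013) = 0.37020
  Q(3)·log₂(Q(3)/P(3)) = 0.3141·log₂(0.3141/0.8346) = -0.44284
  Q(4)·log₂(Q(4)/P(4)) = 0.0525·log₂(0.0525/0.0099) = 0.12636

D_KL(Q||P) = 1.01481 + 0.37020 - 0.44284 + 0.12636 = 1.06853 ≈ 1.0685 bits

These are NOT equal (difference: 0.2064 bits). KL divergence is asymmetric: D_KL(P||Q) ≠ D_KL(Q||P) in general.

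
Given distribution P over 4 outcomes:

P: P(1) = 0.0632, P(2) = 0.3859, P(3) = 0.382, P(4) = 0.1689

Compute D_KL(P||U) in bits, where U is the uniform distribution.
0.2544 bits

U(i) = 1/4 for all i

D_KL(P||U) = Σ P(x) log₂(P(x) / (1/4))
           = Σ P(x) log₂(P(x)) + log₂(4)
           = log₂(4) - H(P)

H(P) = -Σ P(x) log₂(P(x)):
  -P(1)·log₂(P(1)) = -(0.0632)·log₂(0.0632) = 0.25178
  -P(2)·log₂(P(2)) = -(0.3859)·log₂(0.3859) = 0.53011
  -P(3)·log₂(P(3)) = -(0.382)·log₂(0.382) = 0.53035
  -P(4)·log₂(P(4)) = -(0.1689)·log₂(0.1689) = 0.43336
H(P) = 0.25178 + 0.53011 + 0.53035 + 0.43336 = 1.74560 bits

log₂(4) = 2.00000 bits

D_KL(P||U) = 2.00000 - 1.74560 = 0.25440 ≈ 0.2544 bits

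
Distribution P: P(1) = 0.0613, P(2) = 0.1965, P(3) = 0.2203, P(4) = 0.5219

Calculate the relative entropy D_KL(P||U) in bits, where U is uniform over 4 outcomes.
0.3214 bits

U(i) = 1/4 for all i

D_KL(P||U) = Σ P(x) log₂(P(x) / (1/4))
           = Σ P(x) log₂(P(x)) + log₂(4)
           = log₂(4) - H(P)

H(P) = -Σ P(x) log₂(P(x)):
  -P(1)·log₂(P(1)) = -(0.0613)·log₂(0.0613) = 0.24691
  -P(2)·log₂(P(2)) = -(0.1965)·log₂(0.1965) = 0.46126
  -P(3)·log₂(P(3)) = -(0.2203)·log₂(0.2203) = 0.48080
  -P(4)·log₂(P(4)) = -(0.5219)·log₂(0.5219) = 0.48962
H(P) = 0.24691 + 0.46126 + 0.48080 + 0.48962 = 1.67859 bits

log₂(4) = 2.00000 bits

D_KL(P||U) = 2.00000 - 1.67859 = 0.32141 ≈ 0.3214 bits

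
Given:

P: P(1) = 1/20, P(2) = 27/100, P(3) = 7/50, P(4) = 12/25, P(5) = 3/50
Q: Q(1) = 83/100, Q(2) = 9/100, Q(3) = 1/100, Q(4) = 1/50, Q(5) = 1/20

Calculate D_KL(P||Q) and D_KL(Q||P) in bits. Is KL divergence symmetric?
D_KL(P||Q) = 2.9749 bits, D_KL(Q||P) = 3.0785 bits. No, KL divergence is not symmetric.

D_KL(P||Q) = Σ P(x) log₂(P(x)/Q(x))

Computing term by term:
  P(1)·log₂(P(1)/Q(1)) = (1/20)·log₂((1/20)/(83/100)) = -0.20266
  P(2)·log₂(P(2)/Q(2)) = (27/100)·log₂((27/100)/(9/100)) = 0.42794
  P(3)·log₂(P(3)/Q(3)) = (7/50)·log₂((7/50)/(1/100)) = 0.53303
  P(4)·log₂(P(4)/Q(4)) = (12/25)·log₂((12/25)/(1/50)) = 2.20078
  P(5)·log₂(P(5)/Q(5)) = (3/50)·log₂((3/50)/(1/20)) = 0.01578

D_KL(P||Q) = -0.20266 + 0.42794 + 0.53303 + 2.20078 + 0.01578 = 2.97487 ≈ 2.9749 bits

D_KL(Q||P) = Σ Q(x) log₂(Q(x)/P(x))

Computing term by term:
  Q(1)·log₂(Q(1)/P(1)) = (83/100)·log₂((83/100)/(1/20)) = 3.36408
  Q(2)·log₂(Q(2)/P(2)) = (9/100)·log₂((9/100)/(27/100)) = -0.14265
  Q(3)·log₂(Q(3)/P(3)) = (1/100)·log₂((1/100)/(7/50)) = -0.03807
  Q(4)·log₂(Q(4)/P(4)) = (1/50)·log₂((1/50)/(12/25)) = -0.09170
  Q(5)·log₂(Q(5)/P(5)) = (1/20)·log₂((1/20)/(3/50)) = -0.01315

D_KL(Q||P) = 3.36408 - 0.14265 - 0.03807 - 0.09170 - 0.01315 = 3.07851 ≈ 3.0785 bits

These are NOT equal (difference: 0.1036 bits). KL divergence is asymmetric: D_KL(P||Q) ≠ D_KL(Q||P) in general.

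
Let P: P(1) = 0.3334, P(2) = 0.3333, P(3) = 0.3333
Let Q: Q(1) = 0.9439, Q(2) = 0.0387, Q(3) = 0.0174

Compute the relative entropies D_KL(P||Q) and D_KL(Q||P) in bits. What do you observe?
D_KL(P||Q) = 1.9546 bits, D_KL(Q||P) = 1.2228 bits. The two directions give different values (D_KL(P||Q) exceeds D_KL(Q||P) by 0.7318 bits): KL divergence is asymmetric.

D_KL(P||Q) = Σ P(x) log₂(P(x)/Q(x))

Computing term by term:
  P(1)·log₂(P(1)/Q(1)) = 0.3334·log₂(0.3334/0.9439) = -0.50056
  P(2)·log₂(P(2)/Q(2)) = 0.3333·log₂(0.3333/0.0387) = 1.03537
  P(3)·log₂(P(3)/Q(3)) = 0.3333·log₂(0.3333/0.0174) = 1.41975

D_KL(P||Q) = -0.50056 + 1.03537 + 1.41975 = 1.95456 ≈ 1.9546 bits

D_KL(Q||P) = Σ Q(x) log₂(Q(x)/P(x))

Computing term by term:
  Q(1)·log₂(Q(1)/P(1)) = 0.9439·log₂(0.9439/0.3334) = 1.41715
  Q(2)·log₂(Q(2)/P(2)) = 0.0387·log₂(0.0387/0.3333) = -0.12022
  Q(3)·log₂(Q(3)/P(3)) = 0.0174·log₂(0.0174/0.3333) = -0.07412

D_KL(Q||P) = 1.41715 - 0.12022 - 0.07412 = 1.22281 ≈ 1.2228 bits

These are NOT equal (difference: 0.7318 bits). KL divergence is asymmetric: D_KL(P||Q) ≠ D_KL(Q||P) in general.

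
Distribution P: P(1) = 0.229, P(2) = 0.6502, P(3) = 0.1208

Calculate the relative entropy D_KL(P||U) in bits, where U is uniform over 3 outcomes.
0.3258 bits

U(i) = 1/3 for all i

D_KL(P||U) = Σ P(x) log₂(P(x) / (1/3))
           = Σ P(x) log₂(P(x)) + log₂(3)
           = log₂(3) - H(P)

H(P) = -Σ P(x) log₂(P(x)):
  -P(1)·log₂(P(1)) = -(0.229)·log₂(0.229) = 0.48699
  -P(2)·log₂(P(2)) = -(0.6502)·log₂(0.6502) = 0.40380
  -P(3)·log₂(P(3)) = -(0.1208)·log₂(0.1208) = 0.36836
H(P) = 0.48699 + 0.40380 + 0.36836 = 1.25915 bits

log₂(3) = 1.58496 bits

D_KL(P||U) = 1.58496 - 1.25915 = 0.32581 ≈ 0.3258 bits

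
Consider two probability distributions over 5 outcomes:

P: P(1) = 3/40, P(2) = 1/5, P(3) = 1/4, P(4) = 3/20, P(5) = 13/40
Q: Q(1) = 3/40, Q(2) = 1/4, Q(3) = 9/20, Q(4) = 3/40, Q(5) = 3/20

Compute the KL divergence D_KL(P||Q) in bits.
0.2361 bits

D_KL(P||Q) = Σ P(x) log₂(P(x)/Q(x))

Computing term by term:
  P(1)·log₂(P(1)/Q(1)) = (3/40)·log₂((3/40)/(3/40)) = 0.00000
  P(2)·log₂(P(2)/Q(2)) = (1/5)·log₂((1/5)/(1/4)) = -0.06439
  P(3)·log₂(P(3)/Q(3)) = (1/4)·log₂((1/4)/(9/20)) = -0.21200
  P(4)·log₂(P(4)/Q(4)) = (3/20)·log₂((3/20)/(3/40)) = 0.15000
  P(5)·log₂(P(5)/Q(5)) = (13/40)·log₂((13/40)/(3/20)) = 0.36253

D_KL(P||Q) = 0.00000 - 0.06439 - 0.21200 + 0.15000 + 0.36253 = 0.23614 ≈ 0.2361 bits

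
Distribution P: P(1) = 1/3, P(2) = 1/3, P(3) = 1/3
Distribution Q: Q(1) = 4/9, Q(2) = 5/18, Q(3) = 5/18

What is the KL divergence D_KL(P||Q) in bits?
0.0370 bits

D_KL(P||Q) = Σ P(x) log₂(P(x)/Q(x))

Computing term by term:
  P(1)·log₂(P(1)/Q(1)) = (1/3)·log₂((1/3)/(4/9)) = -0.13835
  P(2)·log₂(P(2)/Q(2)) = (1/3)·log₂((1/3)/(5/18)) = 0.08768
  P(3)·log₂(P(3)/Q(3)) = (1/3)·log₂((1/3)/(5/18)) = 0.08768

D_KL(P||Q) = -0.13835 + 0.08768 + 0.08768 = 0.03701 ≈ 0.0370 bits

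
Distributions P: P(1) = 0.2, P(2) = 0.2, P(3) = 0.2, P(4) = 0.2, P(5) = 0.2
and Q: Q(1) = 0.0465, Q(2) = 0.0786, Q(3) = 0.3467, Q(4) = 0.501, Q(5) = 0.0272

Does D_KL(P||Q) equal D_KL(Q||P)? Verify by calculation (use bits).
D_KL(P||Q) = 0.8424 bits, D_KL(Q||P) = 0.6568 bits. No — D_KL(P||Q) ≠ D_KL(Q||P) for this pair.

D_KL(P||Q) = Σ P(x) log₂(P(x)/Q(x))

Computing term by term:
  P(1)·log₂(P(1)/Q(1)) = 0.2·log₂(0.2/0.0465) = 0.42094
  P(2)·log₂(P(2)/Q(2)) = 0.2·log₂(0.2/0.0786) = 0.26948
  P(3)·log₂(P(3)/Q(3)) = 0.2·log₂(0.2/0.3467) = -0.15874
  P(4)·log₂(P(4)/Q(4)) = 0.2·log₂(0.2/0.501) = -0.26496
  P(5)·log₂(P(5)/Q(5)) = 0.2·log₂(0.2/0.0272) = 0.57566

D_KL(P||Q) = 0.42094 + 0.26948 - 0.15874 - 0.26496 + 0.57566 = 0.84238 ≈ 0.8424 bits

D_KL(Q||P) = Σ Q(x) log₂(Q(x)/P(x))

Computing term by term:
  Q(1)·log₂(Q(1)/P(1)) = 0.0465·log₂(0.0465/0.2) = -0.09787
  Q(2)·log₂(Q(2)/P(2)) = 0.0786·log₂(0.0786/0.2) = -0.10591
  Q(3)·log₂(Q(3)/P(3)) = 0.3467·log₂(0.3467/0.2) = 0.27517
  Q(4)·log₂(Q(4)/P(4)) = 0.501·log₂(0.501/0.2) = 0.66373
  Q(5)·log₂(Q(5)/P(5)) = 0.0272·log₂(0.0272/0.2) = -0.07829

D_KL(Q||P) = -0.09787 - 0.10591 + 0.27517 + 0.66373 - 0.07829 = 0.65683 ≈ 0.6568 bits

These are NOT equal (difference: 0.1856 bits). KL divergence is asymmetric: D_KL(P||Q) ≠ D_KL(Q||P) in general.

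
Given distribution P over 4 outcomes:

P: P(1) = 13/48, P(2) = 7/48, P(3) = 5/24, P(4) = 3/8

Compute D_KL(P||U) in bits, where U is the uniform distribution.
0.0824 bits

U(i) = 1/4 for all i

D_KL(P||U) = Σ P(x) log₂(P(x) / (1/4))
           = Σ P(x) log₂(P(x)) + log₂(4)
           = log₂(4) - H(P)

H(P) = -Σ P(x) log₂(P(x)):
  -P(1)·log₂(P(1)) = -(13/48)·log₂(13/48) = 0.51039
  -P(2)·log₂(P(2)) = -(7/48)·log₂(7/48) = 0.40507
  -P(3)·log₂(P(3)) = -(5/24)·log₂(5/24) = 0.47147
  -P(4)·log₂(P(4)) = -(3/8)·log₂(3/8) = 0.53064
H(P) = 0.51039 + 0.40507 + 0.47147 + 0.53064 = 1.91757 bits

log₂(4) = 2.00000 bits

D_KL(P||U) = 2.00000 - 1.91757 = 0.08243 ≈ 0.0824 bits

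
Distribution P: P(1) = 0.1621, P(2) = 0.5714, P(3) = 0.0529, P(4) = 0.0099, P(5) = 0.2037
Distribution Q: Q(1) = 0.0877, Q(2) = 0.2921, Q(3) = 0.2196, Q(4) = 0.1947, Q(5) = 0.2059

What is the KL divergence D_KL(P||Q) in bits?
0.5425 bits

D_KL(P||Q) = Σ P(x) log₂(P(x)/Q(x))

Computing term by term:
  P(1)·log₂(P(1)/Q(1)) = 0.1621·log₂(0.1621/0.0877) = 0.14366
  P(2)·log₂(P(2)/Q(2)) = 0.5714·log₂(0.5714/0.2921) = 0.55314
  P(3)·log₂(P(3)/Q(3)) = 0.0529·log₂(0.0529/0.2196) = -0.10863
  P(4)·log₂(P(4)/Q(4)) = 0.0099·log₂(0.0099/0.1947) = -0.04255
  P(5)·log₂(P(5)/Q(5)) = 0.2037·log₂(0.2037/0.2059) = -0.00316

D_KL(P||Q) = 0.14366 + 0.55314 - 0.10863 - 0.04255 - 0.00316 = 0.54246 ≈ 0.5425 bits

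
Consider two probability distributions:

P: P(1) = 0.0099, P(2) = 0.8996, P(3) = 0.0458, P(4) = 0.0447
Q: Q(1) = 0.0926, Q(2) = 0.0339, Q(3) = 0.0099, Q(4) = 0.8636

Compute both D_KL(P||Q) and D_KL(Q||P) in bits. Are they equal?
D_KL(P||Q) = 4.1334 bits, D_KL(Q||P) = 3.8058 bits. No, they are not equal.

D_KL(P||Q) = Σ P(x) log₂(P(x)/Q(x))

Computing term by term:
  P(1)·log₂(P(1)/Q(1)) = 0.0099·log₂(0.0099/0.0926) = -0.03193
  P(2)·log₂(P(2)/Q(2)) = 0.8996·log₂(0.8996/0.0339) = 4.25504
  P(3)·log₂(P(3)/Q(3)) = 0.0458·log₂(0.0458/0.0099) = 0.10121
  P(4)·log₂(P(4)/Q(4)) = 0.0447·log₂(0.0447/0.8636) = -0.19096

D_KL(P||Q) = -0.03193 + 4.25504 + 0.10121 - 0.19096 = 4.13336 ≈ 4.1334 bits

D_KL(Q||P) = Σ Q(x) log₂(Q(x)/P(x))

Computing term by term:
  Q(1)·log₂(Q(1)/P(1)) = 0.0926·log₂(0.0926/0.0099) = 0.29868
  Q(2)·log₂(Q(2)/P(2)) = 0.0339·log₂(0.0339/0.8996) = -0.16034
  Q(3)·log₂(Q(3)/P(3)) = 0.0099·log₂(0.0099/0.0458) = -0.02188
  Q(4)·log₂(Q(4)/P(4)) = 0.8636·log₂(0.8636/0.0447) = 3.68931

D_KL(Q||P) = 0.29868 - 0.16034 - 0.02188 + 3.68931 = 3.80577 ≈ 3.8058 bits

These are NOT equal (difference: 0.3276 bits). KL divergence is asymmetric: D_KL(P||Q) ≠ D_KL(Q||P) in general.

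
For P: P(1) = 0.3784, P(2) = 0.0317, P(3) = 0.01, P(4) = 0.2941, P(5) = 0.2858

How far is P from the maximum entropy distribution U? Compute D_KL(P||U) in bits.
0.5314 bits

U(i) = 1/5 for all i

D_KL(P||U) = Σ P(x) log₂(P(x) / (1/5))
           = Σ P(x) log₂(P(x)) + log₂(5)
           = log₂(5) - H(P)

H(P) = -Σ P(x) log₂(P(x)):
  -P(1)·log₂(P(1)) = -(0.3784)·log₂(0.3784) = 0.53052
  -P(2)·log₂(P(2)) = -(0.0317)·log₂(0.0317) = 0.15785
  -P(3)·log₂(P(3)) = -(0.01)·log₂(0.01) = 0.06644
  -P(4)·log₂(P(4)) = -(0.2941)·log₂(0.2941) = 0.51927
  -P(5)·log₂(P(5)) = -(0.2858)·log₂(0.2858) = 0.51642
H(P) = 0.53052 + 0.15785 + 0.06644 + 0.51927 + 0.51642 = 1.79050 bits

log₂(5) = 2.32193 bits

D_KL(P||U) = 2.32193 - 1.79050 = 0.53143 ≈ 0.5314 bits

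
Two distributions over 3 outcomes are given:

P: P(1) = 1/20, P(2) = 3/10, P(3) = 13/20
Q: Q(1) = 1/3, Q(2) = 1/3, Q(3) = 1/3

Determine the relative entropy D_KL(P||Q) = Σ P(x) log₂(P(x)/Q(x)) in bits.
0.4438 bits

D_KL(P||Q) = Σ P(x) log₂(P(x)/Q(x))

Computing term by term:
  P(1)·log₂(P(1)/Q(1)) = (1/20)·log₂((1/20)/(1/3)) = -0.13685
  P(2)·log₂(P(2)/Q(2)) = (3/10)·log₂((3/10)/(1/3)) = -0.04560
  P(3)·log₂(P(3)/Q(3)) = (13/20)·log₂((13/20)/(1/3)) = 0.62626

D_KL(P||Q) = -0.13685 - 0.04560 + 0.62626 = 0.44381 ≈ 0.4438 bits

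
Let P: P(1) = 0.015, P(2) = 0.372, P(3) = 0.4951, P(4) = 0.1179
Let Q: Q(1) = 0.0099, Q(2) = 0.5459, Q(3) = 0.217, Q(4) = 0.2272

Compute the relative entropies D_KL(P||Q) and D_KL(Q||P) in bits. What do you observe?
D_KL(P||Q) = 0.2808 bits, D_KL(Q||P) = 0.2529 bits. The two directions give different values (D_KL(P||Q) exceeds D_KL(Q||P) by 0.0279 bits): KL divergence is asymmetric.

D_KL(P||Q) = Σ P(x) log₂(P(x)/Q(x))

Computing term by term:
  P(1)·log₂(P(1)/Q(1)) = 0.015·log₂(0.015/0.0099) = 0.00899
  P(2)·log₂(P(2)/Q(2)) = 0.372·log₂(0.372/0.5459) = -0.20584
  P(3)·log₂(P(3)/Q(3)) = 0.4951·log₂(0.4951/0.217) = 0.58918
  P(4)·log₂(P(4)/Q(4)) = 0.1179·log₂(0.1179/0.2272) = -0.11158

D_KL(P||Q) = 0.00899 - 0.20584 + 0.58918 - 0.11158 = 0.28075 ≈ 0.2808 bits

D_KL(Q||P) = Σ Q(x) log₂(Q(x)/P(x))

Computing term by term:
  Q(1)·log₂(Q(1)/P(1)) = 0.0099·log₂(0.0099/0.015) = -0.00593
  Q(2)·log₂(Q(2)/P(2)) = 0.5459·log₂(0.5459/0.372) = 0.30207
  Q(3)·log₂(Q(3)/P(3)) = 0.217·log₂(0.217/0.4951) = -0.25824
  Q(4)·log₂(Q(4)/P(4)) = 0.2272·log₂(0.2272/0.1179) = 0.21502

D_KL(Q||P) = -0.00593 + 0.30207 - 0.25824 + 0.21502 = 0.25292 ≈ 0.2529 bits

These are NOT equal (difference: 0.0279 bits). KL divergence is asymmetric: D_KL(P||Q) ≠ D_KL(Q||P) in general.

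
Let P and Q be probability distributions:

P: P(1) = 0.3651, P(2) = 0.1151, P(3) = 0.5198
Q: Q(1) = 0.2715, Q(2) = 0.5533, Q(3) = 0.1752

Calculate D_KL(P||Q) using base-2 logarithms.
0.7108 bits

D_KL(P||Q) = Σ P(x) log₂(P(x)/Q(x))

Computing term by term:
  P(1)·log₂(P(1)/Q(1)) = 0.3651·log₂(0.3651/0.2715) = 0.15602
  P(2)·log₂(P(2)/Q(2)) = 0.1151·log₂(0.1151/0.5533) = -0.26072
  P(3)·log₂(P(3)/Q(3)) = 0.5198·log₂(0.5198/0.1752) = 0.81554

D_KL(P||Q) = 0.15602 - 0.26072 + 0.81554 = 0.71084 ≈ 0.7108 bits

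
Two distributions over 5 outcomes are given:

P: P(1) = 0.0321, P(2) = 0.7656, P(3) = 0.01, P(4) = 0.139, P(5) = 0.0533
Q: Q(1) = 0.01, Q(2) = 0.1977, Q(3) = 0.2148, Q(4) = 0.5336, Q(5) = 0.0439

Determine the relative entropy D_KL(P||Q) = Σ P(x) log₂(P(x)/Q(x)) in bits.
1.2504 bits

D_KL(P||Q) = Σ P(x) log₂(P(x)/Q(x))

Computing term by term:
  P(1)·log₂(P(1)/Q(1)) = 0.0321·log₂(0.0321/0.01) = 0.05401
  P(2)·log₂(P(2)/Q(2)) = 0.7656·log₂(0.7656/0.1977) = 1.49543
  P(3)·log₂(P(3)/Q(3)) = 0.01·log₂(0.01/0.2148) = -0.04425
  P(4)·log₂(P(4)/Q(4)) = 0.139·log₂(0.139/0.5336) = -0.26975
  P(5)·log₂(P(5)/Q(5)) = 0.0533·log₂(0.0533/0.0439) = 0.01492

D_KL(P||Q) = 0.05401 + 1.49543 - 0.04425 - 0.26975 + 0.01492 = 1.25036 ≈ 1.2504 bits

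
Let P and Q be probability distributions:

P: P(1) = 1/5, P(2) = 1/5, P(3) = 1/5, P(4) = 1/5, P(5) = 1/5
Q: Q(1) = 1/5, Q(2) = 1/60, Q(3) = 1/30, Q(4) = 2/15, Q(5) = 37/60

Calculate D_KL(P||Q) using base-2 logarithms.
1.0261 bits

D_KL(P||Q) = Σ P(x) log₂(P(x)/Q(x))

Computing term by term:
  P(1)·log₂(P(1)/Q(1)) = (1/5)·log₂((1/5)/(1/5)) = 0.00000
  P(2)·log₂(P(2)/Q(2)) = (1/5)·log₂((1/5)/(1/60)) = 0.71699
  P(3)·log₂(P(3)/Q(3)) = (1/5)·log₂((1/5)/(1/30)) = 0.51699
  P(4)·log₂(P(4)/Q(4)) = (1/5)·log₂((1/5)/(2/15)) = 0.11699
  P(5)·log₂(P(5)/Q(5)) = (1/5)·log₂((1/5)/(37/60)) = -0.32490

D_KL(P||Q) = 0.00000 + 0.71699 + 0.51699 + 0.11699 - 0.32490 = 1.02607 ≈ 1.0261 bits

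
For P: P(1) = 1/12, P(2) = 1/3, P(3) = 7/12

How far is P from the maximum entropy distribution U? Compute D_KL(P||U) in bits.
0.3043 bits

U(i) = 1/3 for all i

D_KL(P||U) = Σ P(x) log₂(P(x) / (1/3))
           = Σ P(x) log₂(P(x)) + log₂(3)
           = log₂(3) - H(P)

H(P) = -Σ P(x) log₂(P(x)):
  -P(1)·log₂(P(1)) = -(1/12)·log₂(1/12) = 0.29875
  -P(2)·log₂(P(2)) = -(1/3)·log₂(1/3) = 0.52832
  -P(3)·log₂(P(3)) = -(7/12)·log₂(7/12) = 0.45360
H(P) = 0.29875 + 0.52832 + 0.45360 = 1.28067 bits

log₂(3) = 1.58496 bits

D_KL(P||U) = 1.58496 - 1.28067 = 0.30429 ≈ 0.3043 bits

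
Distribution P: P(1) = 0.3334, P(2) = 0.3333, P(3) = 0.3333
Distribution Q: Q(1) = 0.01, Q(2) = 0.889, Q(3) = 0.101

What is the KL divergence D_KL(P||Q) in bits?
1.7891 bits

D_KL(P||Q) = Σ P(x) log₂(P(x)/Q(x))

Computing term by term:
  P(1)·log₂(P(1)/Q(1)) = 0.3334·log₂(0.3334/0.01) = 1.68673
  P(2)·log₂(P(2)/Q(2)) = 0.3333·log₂(0.3333/0.889) = -0.47174
  P(3)·log₂(P(3)/Q(3)) = 0.3333·log₂(0.3333/0.101) = 0.57410

D_KL(P||Q) = 1.68673 - 0.47174 + 0.57410 = 1.78909 ≈ 1.7891 bits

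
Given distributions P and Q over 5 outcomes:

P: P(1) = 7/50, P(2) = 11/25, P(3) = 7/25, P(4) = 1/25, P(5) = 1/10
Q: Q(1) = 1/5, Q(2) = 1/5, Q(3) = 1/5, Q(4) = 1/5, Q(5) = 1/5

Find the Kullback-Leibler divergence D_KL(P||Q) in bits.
0.3715 bits

D_KL(P||Q) = Σ P(x) log₂(P(x)/Q(x))

Computing term by term:
  P(1)·log₂(P(1)/Q(1)) = (7/50)·log₂((7/50)/(1/5)) = -0.07204
  P(2)·log₂(P(2)/Q(2)) = (11/25)·log₂((11/25)/(1/5)) = 0.50050
  P(3)·log₂(P(3)/Q(3)) = (7/25)·log₂((7/25)/(1/5)) = 0.13592
  P(4)·log₂(P(4)/Q(4)) = (1/25)·log₂((1/25)/(1/5)) = -0.09288
  P(5)·log₂(P(5)/Q(5)) = (1/10)·log₂((1/10)/(1/5)) = -0.10000

D_KL(P||Q) = -0.07204 + 0.50050 + 0.13592 - 0.09288 - 0.10000 = 0.37150 ≈ 0.3715 bits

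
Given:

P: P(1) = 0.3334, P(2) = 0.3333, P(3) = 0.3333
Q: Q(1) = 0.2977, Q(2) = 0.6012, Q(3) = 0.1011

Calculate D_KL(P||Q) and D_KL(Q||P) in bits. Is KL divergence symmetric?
D_KL(P||Q) = 0.3445 bits, D_KL(Q||P) = 0.2890 bits. No, KL divergence is not symmetric.

D_KL(P||Q) = Σ P(x) log₂(P(x)/Q(x))

Computing term by term:
  P(1)·log₂(P(1)/Q(1)) = 0.3334·log₂(0.3334/0.2977) = 0.05448
  P(2)·log₂(P(2)/Q(2)) = 0.3333·log₂(0.3333/0.6012) = -0.28365
  P(3)·log₂(P(3)/Q(3)) = 0.3333·log₂(0.3333/0.1011) = 0.57362

D_KL(P||Q) = 0.05448 - 0.28365 + 0.57362 = 0.34445 ≈ 0.3445 bits

D_KL(Q||P) = Σ Q(x) log₂(Q(x)/P(x))

Computing term by term:
  Q(1)·log₂(Q(1)/P(1)) = 0.2977·log₂(0.2977/0.3334) = -0.04864
  Q(2)·log₂(Q(2)/P(2)) = 0.6012·log₂(0.6012/0.3333) = 0.51164
  Q(3)·log₂(Q(3)/P(3)) = 0.1011·log₂(0.1011/0.3333) = -0.17400

D_KL(Q||P) = -0.04864 + 0.51164 - 0.17400 = 0.28900 ≈ 0.2890 bits

These are NOT equal (difference: 0.0555 bits). KL divergence is asymmetric: D_KL(P||Q) ≠ D_KL(Q||P) in general.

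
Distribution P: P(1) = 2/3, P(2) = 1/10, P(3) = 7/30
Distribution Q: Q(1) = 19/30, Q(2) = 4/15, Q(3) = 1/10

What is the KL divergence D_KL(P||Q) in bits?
0.1931 bits

D_KL(P||Q) = Σ P(x) log₂(P(x)/Q(x))

Computing term by term:
  P(1)·log₂(P(1)/Q(1)) = (2/3)·log₂((2/3)/(19/30)) = 0.04933
  P(2)·log₂(P(2)/Q(2)) = (1/10)·log₂((1/10)/(4/15)) = -0.14150
  P(3)·log₂(P(3)/Q(3)) = (7/30)·log₂((7/30)/(1/10)) = 0.28522

D_KL(P||Q) = 0.04933 - 0.14150 + 0.28522 = 0.19305 ≈ 0.1931 bits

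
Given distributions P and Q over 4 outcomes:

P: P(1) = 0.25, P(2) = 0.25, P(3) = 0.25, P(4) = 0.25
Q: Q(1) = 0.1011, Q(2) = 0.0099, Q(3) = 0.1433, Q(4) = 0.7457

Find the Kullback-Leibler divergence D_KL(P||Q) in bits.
1.2977 bits

D_KL(P||Q) = Σ P(x) log₂(P(x)/Q(x))

Computing term by term:
  P(1)·log₂(P(1)/Q(1)) = 0.25·log₂(0.25/0.1011) = 0.32654
  P(2)·log₂(P(2)/Q(2)) = 0.25·log₂(0.25/0.0099) = 1.16459
  P(3)·log₂(P(3)/Q(3)) = 0.25·log₂(0.25/0.1433) = 0.20072
  P(4)·log₂(P(4)/Q(4)) = 0.25·log₂(0.25/0.7457) = -0.39417

D_KL(P||Q) = 0.32654 + 1.16459 + 0.20072 - 0.39417 = 1.29768 ≈ 1.2977 bits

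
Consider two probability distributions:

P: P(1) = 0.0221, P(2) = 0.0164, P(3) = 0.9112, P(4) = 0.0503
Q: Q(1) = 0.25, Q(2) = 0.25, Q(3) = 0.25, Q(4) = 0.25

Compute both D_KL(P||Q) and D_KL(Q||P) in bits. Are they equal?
D_KL(P||Q) = 1.4420 bits, D_KL(Q||P) = 1.9694 bits. No, they are not equal.

D_KL(P||Q) = Σ P(x) log₂(P(x)/Q(x))

Computing term by term:
  P(1)·log₂(P(1)/Q(1)) = 0.0221·log₂(0.0221/0.25) = -0.07735
  P(2)·log₂(P(2)/Q(2)) = 0.0164·log₂(0.0164/0.25) = -0.06445
  P(3)·log₂(P(3)/Q(3)) = 0.9112·log₂(0.9112/0.25) = 1.70015
  P(4)·log₂(P(4)/Q(4)) = 0.0503·log₂(0.0503/0.25) = -0.11636

D_KL(P||Q) = -0.07735 - 0.06445 + 1.70015 - 0.11636 = 1.44199 ≈ 1.4420 bits

D_KL(Q||P) = Σ Q(x) log₂(Q(x)/P(x))

Computing term by term:
  Q(1)·log₂(Q(1)/P(1)) = 0.25·log₂(0.25/0.0221) = 0.87495
  Q(2)·log₂(Q(2)/P(2)) = 0.25·log₂(0.25/0.0164) = 0.98254
  Q(3)·log₂(Q(3)/P(3)) = 0.25·log₂(0.25/0.9112) = -0.46646
  Q(4)·log₂(Q(4)/P(4)) = 0.25·log₂(0.25/0.0503) = 0.57832

D_KL(Q||P) = 0.87495 + 0.98254 - 0.46646 + 0.57832 = 1.96935 ≈ 1.9694 bits

These are NOT equal (difference: 0.5274 bits). KL divergence is asymmetric: D_KL(P||Q) ≠ D_KL(Q||P) in general.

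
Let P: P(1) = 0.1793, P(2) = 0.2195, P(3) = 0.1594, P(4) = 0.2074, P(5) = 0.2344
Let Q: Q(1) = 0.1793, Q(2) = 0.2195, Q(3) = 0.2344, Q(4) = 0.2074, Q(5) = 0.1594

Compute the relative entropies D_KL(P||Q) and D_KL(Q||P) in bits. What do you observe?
D_KL(P||Q) = 0.0417 bits, D_KL(Q||P) = 0.0417 bits. The two directions give the same value here, because Q is a self-inverse relabeling of P; in general KL divergence is asymmetric.

D_KL(P||Q) = Σ P(x) log₂(P(x)/Q(x))

Computing term by term:
  P(1)·log₂(P(1)/Q(1)) = 0.1793·log₂(0.1793/0.1793) = 0.00000
  P(2)·log₂(P(2)/Q(2)) = 0.2195·log₂(0.2195/0.2195) = 0.00000
  P(3)·log₂(P(3)/Q(3)) = 0.1594·log₂(0.1594/0.2344) = -0.08868
  P(4)·log₂(P(4)/Q(4)) = 0.2074·log₂(0.2074/0.2074) = 0.00000
  P(5)·log₂(P(5)/Q(5)) = 0.2344·log₂(0.2344/0.1594) = 0.13040

D_KL(P||Q) = 0.00000 + 0.00000 - 0.08868 + 0.00000 + 0.13040 = 0.04172 ≈ 0.0417 bits

D_KL(Q||P) = Σ Q(x) log₂(Q(x)/P(x))

Computing term by term:
  Q(1)·log₂(Q(1)/P(1)) = 0.1793·log₂(0.1793/0.1793) = 0.00000
  Q(2)·log₂(Q(2)/P(2)) = 0.2195·log₂(0.2195/0.2195) = 0.00000
  Q(3)·log₂(Q(3)/P(3)) = 0.2344·log₂(0.2344/0.1594) = 0.13040
  Q(4)·log₂(Q(4)/P(4)) = 0.2074·log₂(0.2074/0.2074) = 0.00000
  Q(5)·log₂(Q(5)/P(5)) = 0.1594·log₂(0.1594/0.2344) = -0.08868

D_KL(Q||P) = 0.00000 + 0.00000 + 0.13040 + 0.00000 - 0.08868 = 0.04172 ≈ 0.0417 bits

These ARE equal here. Q is P with outcomes relabeled (Q(3) = P(5), Q(5) = P(3)) by a relabeling that is its own inverse, so the two sums contain exactly the same terms in a different order. This is a special case — KL divergence is not symmetric in general: D_KL(P||Q) ≠ D_KL(Q||P) for most P, Q.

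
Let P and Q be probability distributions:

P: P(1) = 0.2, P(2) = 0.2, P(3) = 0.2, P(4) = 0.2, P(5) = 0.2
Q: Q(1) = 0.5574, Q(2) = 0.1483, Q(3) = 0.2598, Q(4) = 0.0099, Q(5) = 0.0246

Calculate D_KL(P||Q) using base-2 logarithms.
1.1870 bits

D_KL(P||Q) = Σ P(x) log₂(P(x)/Q(x))

Computing term by term:
  P(1)·log₂(P(1)/Q(1)) = 0.2·log₂(0.2/0.5574) = -0.29574
  P(2)·log₂(P(2)/Q(2)) = 0.2·log₂(0.2/0.1483) = 0.08630
  P(3)·log₂(P(3)/Q(3)) = 0.2·log₂(0.2/0.2598) = -0.07548
  P(4)·log₂(P(4)/Q(4)) = 0.2·log₂(0.2/0.0099) = 0.86729
  P(5)·log₂(P(5)/Q(5)) = 0.2·log₂(0.2/0.0246) = 0.60465

D_KL(P||Q) = -0.29574 + 0.08630 - 0.07548 + 0.86729 + 0.60465 = 1.18702 ≈ 1.1870 bits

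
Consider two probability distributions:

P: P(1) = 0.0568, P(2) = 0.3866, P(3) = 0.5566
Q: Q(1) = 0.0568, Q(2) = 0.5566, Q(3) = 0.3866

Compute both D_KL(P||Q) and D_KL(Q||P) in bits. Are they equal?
D_KL(P||Q) = 0.0894 bits, D_KL(Q||P) = 0.0894 bits. Yes, in this case they are equal (although KL divergence is not symmetric in general).

D_KL(P||Q) = Σ P(x) log₂(P(x)/Q(x))

Computing term by term:
  P(1)·log₂(P(1)/Q(1)) = 0.0568·log₂(0.0568/0.0568) = 0.00000
  P(2)·log₂(P(2)/Q(2)) = 0.3866·log₂(0.3866/0.5566) = -0.20327
  P(3)·log₂(P(3)/Q(3)) = 0.5566·log₂(0.5566/0.3866) = 0.29266

D_KL(P||Q) = 0.00000 - 0.20327 + 0.29266 = 0.08939 ≈ 0.0894 bits

D_KL(Q||P) = Σ Q(x) log₂(Q(x)/P(x))

Computing term by term:
  Q(1)·log₂(Q(1)/P(1)) = 0.0568·log₂(0.0568/0.0568) = 0.00000
  Q(2)·log₂(Q(2)/P(2)) = 0.5566·log₂(0.5566/0.3866) = 0.29266
  Q(3)·log₂(Q(3)/P(3)) = 0.3866·log₂(0.3866/0.5566) = -0.20327

D_KL(Q||P) = 0.00000 + 0.29266 - 0.20327 = 0.08939 ≈ 0.0894 bits

These ARE equal here. Q is P with outcomes relabeled (Q(2) = P(3), Q(3) = P(2)) by a relabeling that is its own inverse, so the two sums contain exactly the same terms in a different order. This is a special case — KL divergence is not symmetric in general: D_KL(P||Q) ≠ D_KL(Q||P) for most P, Q.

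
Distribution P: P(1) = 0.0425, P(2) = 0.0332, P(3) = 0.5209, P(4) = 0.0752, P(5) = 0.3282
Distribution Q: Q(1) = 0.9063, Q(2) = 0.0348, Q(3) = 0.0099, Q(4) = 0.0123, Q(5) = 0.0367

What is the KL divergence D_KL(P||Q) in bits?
4.0221 bits

D_KL(P||Q) = Σ P(x) log₂(P(x)/Q(x))

Computing term by term:
  P(1)·log₂(P(1)/Q(1)) = 0.0425·log₂(0.0425/0.9063) = -0.18761
  P(2)·log₂(P(2)/Q(2)) = 0.0332·log₂(0.0332/0.0348) = -0.00225
  P(3)·log₂(P(3)/Q(3)) = 0.5209·log₂(0.5209/0.0099) = 2.97821
  P(4)·log₂(P(4)/Q(4)) = 0.0752·log₂(0.0752/0.0123) = 0.19643
  P(5)·log₂(P(5)/Q(5)) = 0.3282·log₂(0.3282/0.0367) = 1.03735

D_KL(P||Q) = -0.18761 - 0.00225 + 2.97821 + 0.19643 + 1.03735 = 4.02213 ≈ 4.0221 bits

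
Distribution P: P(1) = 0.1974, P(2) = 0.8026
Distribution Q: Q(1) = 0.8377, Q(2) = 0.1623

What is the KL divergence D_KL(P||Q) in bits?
1.4392 bits

D_KL(P||Q) = Σ P(x) log₂(P(x)/Q(x))

Computing term by term:
  P(1)·log₂(P(1)/Q(1)) = 0.1974·log₂(0.1974/0.8377) = -0.41164
  P(2)·log₂(P(2)/Q(2)) = 0.8026·log₂(0.8026/0.1623) = 1.85081

D_KL(P||Q) = -0.41164 + 1.85081 = 1.43917 ≈ 1.4392 bits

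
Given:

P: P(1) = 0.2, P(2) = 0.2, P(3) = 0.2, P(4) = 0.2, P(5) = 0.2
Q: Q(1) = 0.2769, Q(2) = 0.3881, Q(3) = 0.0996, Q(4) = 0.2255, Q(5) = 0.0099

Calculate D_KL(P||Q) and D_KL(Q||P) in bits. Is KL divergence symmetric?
D_KL(P||Q) = 0.7487 bits, D_KL(Q||P) = 0.3971 bits. No, KL divergence is not symmetric.

D_KL(P||Q) = Σ P(x) log₂(P(x)/Q(x))

Computing term by term:
  P(1)·log₂(P(1)/Q(1)) = 0.2·log₂(0.2/0.2769) = -0.09387
  P(2)·log₂(P(2)/Q(2)) = 0.2·log₂(0.2/0.3881) = -0.19129
  P(3)·log₂(P(3)/Q(3)) = 0.2·log₂(0.2/0.0996) = 0.20116
  P(4)·log₂(P(4)/Q(4)) = 0.2·log₂(0.2/0.2255) = -0.03463
  P(5)·log₂(P(5)/Q(5)) = 0.2·log₂(0.2/0.0099) = 0.86729

D_KL(P||Q) = -0.09387 - 0.19129 + 0.20116 - 0.03463 + 0.86729 = 0.74866 ≈ 0.7487 bits

D_KL(Q||P) = Σ Q(x) log₂(Q(x)/P(x))

Computing term by term:
  Q(1)·log₂(Q(1)/P(1)) = 0.2769·log₂(0.2769/0.2) = 0.12997
  Q(2)·log₂(Q(2)/P(2)) = 0.3881·log₂(0.3881/0.2) = 0.37119
  Q(3)·log₂(Q(3)/P(3)) = 0.0996·log₂(0.0996/0.2) = -0.10018
  Q(4)·log₂(Q(4)/P(4)) = 0.2255·log₂(0.2255/0.2) = 0.03904
  Q(5)·log₂(Q(5)/P(5)) = 0.0099·log₂(0.0099/0.2) = -0.04293

D_KL(Q||P) = 0.12997 + 0.37119 - 0.10018 + 0.03904 - 0.04293 = 0.39709 ≈ 0.3971 bits

These are NOT equal (difference: 0.3516 bits). KL divergence is asymmetric: D_KL(P||Q) ≠ D_KL(Q||P) in general.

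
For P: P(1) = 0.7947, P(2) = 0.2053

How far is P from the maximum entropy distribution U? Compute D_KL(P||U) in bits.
0.2676 bits

U(i) = 1/2 for all i

D_KL(P||U) = Σ P(x) log₂(P(x) / (1/2))
           = Σ P(x) log₂(P(x)) + log₂(2)
           = log₂(2) - H(P)

H(P) = -Σ P(x) log₂(P(x)):
  -P(1)·log₂(P(1)) = -(0.7947)·log₂(0.7947) = 0.26346
  -P(2)·log₂(P(2)) = -(0.2053)·log₂(0.2053) = 0.46895
H(P) = 0.26346 + 0.46895 = 0.73241 bits

log₂(2) = 1.00000 bits

D_KL(P||U) = 1.00000 - 0.73241 = 0.26759 ≈ 0.2676 bits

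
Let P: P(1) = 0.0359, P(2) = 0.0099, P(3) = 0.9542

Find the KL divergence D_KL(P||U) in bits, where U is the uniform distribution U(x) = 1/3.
1.2822 bits

U(i) = 1/3 for all i

D_KL(P||U) = Σ P(x) log₂(P(x) / (1/3))
           = Σ P(x) log₂(P(x)) + log₂(3)
           = log₂(3) - H(P)

H(P) = -Σ P(x) log₂(P(x)):
  -P(1)·log₂(P(1)) = -(0.0359)·log₂(0.0359) = 0.17232
  -P(2)·log₂(P(2)) = -(0.0099)·log₂(0.0099) = 0.06592
  -P(3)·log₂(P(3)) = -(0.9542)·log₂(0.9542) = 0.06454
H(P) = 0.17232 + 0.06592 + 0.06454 = 0.30278 bits

log₂(3) = 1.58496 bits

D_KL(P||U) = 1.58496 - 0.30278 = 1.28218 ≈ 1.2822 bits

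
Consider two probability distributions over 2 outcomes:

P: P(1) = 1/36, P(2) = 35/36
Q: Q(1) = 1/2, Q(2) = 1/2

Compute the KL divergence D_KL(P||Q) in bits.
0.8169 bits

D_KL(P||Q) = Σ P(x) log₂(P(x)/Q(x))

Computing term by term:
  P(1)·log₂(P(1)/Q(1)) = (1/36)·log₂((1/36)/(1/2)) = -0.11583
  P(2)·log₂(P(2)/Q(2)) = (35/36)·log₂((35/36)/(1/2)) = 0.93271

D_KL(P||Q) = -0.11583 + 0.93271 = 0.81688 ≈ 0.8169 bits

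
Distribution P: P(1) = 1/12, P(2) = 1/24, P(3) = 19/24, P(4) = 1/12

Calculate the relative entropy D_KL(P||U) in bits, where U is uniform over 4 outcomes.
0.9446 bits

U(i) = 1/4 for all i

D_KL(P||U) = Σ P(x) log₂(P(x) / (1/4))
           = Σ P(x) log₂(P(x)) + log₂(4)
           = log₂(4) - H(P)

H(P) = -Σ P(x) log₂(P(x)):
  -P(1)·log₂(P(1)) = -(1/12)·log₂(1/12) = 0.29875
  -P(2)·log₂(P(2)) = -(1/24)·log₂(1/24) = 0.19104
  -P(3)·log₂(P(3)) = -(19/24)·log₂(19/24) = 0.26682
  -P(4)·log₂(P(4)) = -(1/12)·log₂(1/12) = 0.29875
H(P) = 0.29875 + 0.19104 + 0.26682 + 0.29875 = 1.05536 bits

log₂(4) = 2.00000 bits

D_KL(P||U) = 2.00000 - 1.05536 = 0.94464 ≈ 0.9446 bits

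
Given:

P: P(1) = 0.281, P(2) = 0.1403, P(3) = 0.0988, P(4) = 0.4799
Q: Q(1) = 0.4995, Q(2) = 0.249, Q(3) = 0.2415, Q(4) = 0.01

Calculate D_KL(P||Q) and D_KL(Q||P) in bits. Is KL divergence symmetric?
D_KL(P||Q) = 2.2034 bits, D_KL(Q||P) = 0.8762 bits. No, KL divergence is not symmetric.

D_KL(P||Q) = Σ P(x) log₂(P(x)/Q(x))

Computing term by term:
  P(1)·log₂(P(1)/Q(1)) = 0.281·log₂(0.281/0.4995) = -0.23321
  P(2)·log₂(P(2)/Q(2)) = 0.1403·log₂(0.1403/0.249) = -0.11612
  P(3)·log₂(P(3)/Q(3)) = 0.0988·log₂(0.0988/0.2415) = -0.12740
  P(4)·log₂(P(4)/Q(4)) = 0.4799·log₂(0.4799/0.01) = 2.68008

D_KL(P||Q) = -0.23321 - 0.11612 - 0.12740 + 2.68008 = 2.20335 ≈ 2.2034 bits

D_KL(Q||P) = Σ Q(x) log₂(Q(x)/P(x))

Computing term by term:
  Q(1)·log₂(Q(1)/P(1)) = 0.4995·log₂(0.4995/0.281) = 0.41454
  Q(2)·log₂(Q(2)/P(2)) = 0.249·log₂(0.249/0.1403) = 0.20608
  Q(3)·log₂(Q(3)/P(3)) = 0.2415·log₂(0.2415/0.0988) = 0.31140
  Q(4)·log₂(Q(4)/P(4)) = 0.01·log₂(0.01/0.4799) = -0.05585

D_KL(Q||P) = 0.41454 + 0.20608 + 0.31140 - 0.05585 = 0.87617 ≈ 0.8762 bits

These are NOT equal (difference: 1.3272 bits). KL divergence is asymmetric: D_KL(P||Q) ≠ D_KL(Q||P) in general.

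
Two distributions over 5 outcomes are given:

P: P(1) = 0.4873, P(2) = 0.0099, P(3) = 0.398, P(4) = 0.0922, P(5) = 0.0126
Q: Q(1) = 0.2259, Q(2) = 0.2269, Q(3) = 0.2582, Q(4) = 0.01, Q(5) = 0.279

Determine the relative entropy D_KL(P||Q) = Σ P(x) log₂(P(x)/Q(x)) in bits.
0.9834 bits

D_KL(P||Q) = Σ P(x) log₂(P(x)/Q(x))

Computing term by term:
  P(1)·log₂(P(1)/Q(1)) = 0.4873·log₂(0.4873/0.2259) = 0.54048
  P(2)·log₂(P(2)/Q(2)) = 0.0099·log₂(0.0099/0.2269) = -0.04473
  P(3)·log₂(P(3)/Q(3)) = 0.398·log₂(0.398/0.2582) = 0.24846
  P(4)·log₂(P(4)/Q(4)) = 0.0922·log₂(0.0922/0.01) = 0.29548
  P(5)·log₂(P(5)/Q(5)) = 0.0126·log₂(0.0126/0.279) = -0.05631

D_KL(P||Q) = 0.54048 - 0.04473 + 0.24846 + 0.29548 - 0.05631 = 0.98338 ≈ 0.9834 bits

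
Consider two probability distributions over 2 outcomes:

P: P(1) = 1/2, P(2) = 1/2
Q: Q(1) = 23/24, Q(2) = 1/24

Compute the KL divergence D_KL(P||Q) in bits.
1.3232 bits

D_KL(P||Q) = Σ P(x) log₂(P(x)/Q(x))

Computing term by term:
  P(1)·log₂(P(1)/Q(1)) = (1/2)·log₂((1/2)/(23/24)) = -0.46930
  P(2)·log₂(P(2)/Q(2)) = (1/2)·log₂((1/2)/(1/24)) = 1.79248

D_KL(P||Q) = -0.46930 + 1.79248 = 1.32318 ≈ 1.3232 bits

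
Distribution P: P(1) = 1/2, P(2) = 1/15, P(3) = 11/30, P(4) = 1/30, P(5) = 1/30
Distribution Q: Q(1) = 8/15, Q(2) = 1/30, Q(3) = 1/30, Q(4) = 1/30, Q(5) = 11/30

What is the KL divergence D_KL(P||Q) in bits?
1.1733 bits

D_KL(P||Q) = Σ P(x) log₂(P(x)/Q(x))

Computing term by term:
  P(1)·log₂(P(1)/Q(1)) = (1/2)·log₂((1/2)/(8/15)) = -0.04655
  P(2)·log₂(P(2)/Q(2)) = (1/15)·log₂((1/15)/(1/30)) = 0.06667
  P(3)·log₂(P(3)/Q(3)) = (11/30)·log₂((11/30)/(1/30)) = 1.26846
  P(4)·log₂(P(4)/Q(4)) = (1/30)·log₂((1/30)/(1/30)) = 0.00000
  P(5)·log₂(P(5)/Q(5)) = (1/30)·log₂((1/30)/(11/30)) = -0.11531

D_KL(P||Q) = -0.04655 + 0.06667 + 1.26846 + 0.00000 - 0.11531 = 1.17327 ≈ 1.1733 bits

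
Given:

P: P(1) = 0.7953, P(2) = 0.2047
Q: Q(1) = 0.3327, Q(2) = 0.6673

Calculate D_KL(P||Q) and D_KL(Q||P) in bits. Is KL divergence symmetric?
D_KL(P||Q) = 0.6509 bits, D_KL(Q||P) = 0.7193 bits. No, KL divergence is not symmetric.

D_KL(P||Q) = Σ P(x) log₂(P(x)/Q(x))

Computing term by term:
  P(1)·log₂(P(1)/Q(1)) = 0.7953·log₂(0.7953/0.3327) = 0.99991
  P(2)·log₂(P(2)/Q(2)) = 0.2047·log₂(0.2047/0.6673) = -0.34898

D_KL(P||Q) = 0.99991 - 0.34898 = 0.65093 ≈ 0.6509 bits

D_KL(Q||P) = Σ Q(x) log₂(Q(x)/P(x))

Computing term by term:
  Q(1)·log₂(Q(1)/P(1)) = 0.3327·log₂(0.3327/0.7953) = -0.41830
  Q(2)·log₂(Q(2)/P(2)) = 0.6673·log₂(0.6673/0.2047) = 1.13763

D_KL(Q||P) = -0.41830 + 1.13763 = 0.71933 ≈ 0.7193 bits

These are NOT equal (difference: 0.0684 bits). KL divergence is asymmetric: D_KL(P||Q) ≠ D_KL(Q||P) in general.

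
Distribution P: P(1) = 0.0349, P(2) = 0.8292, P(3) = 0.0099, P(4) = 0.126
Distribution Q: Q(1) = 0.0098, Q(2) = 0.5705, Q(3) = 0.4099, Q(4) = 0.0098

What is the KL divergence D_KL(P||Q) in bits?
0.9224 bits

D_KL(P||Q) = Σ P(x) log₂(P(x)/Q(x))

Computing term by term:
  P(1)·log₂(P(1)/Q(1)) = 0.0349·log₂(0.0349/0.0098) = 0.06395
  P(2)·log₂(P(2)/Q(2)) = 0.8292·log₂(0.8292/0.5705) = 0.44735
  P(3)·log₂(P(3)/Q(3)) = 0.0099·log₂(0.0099/0.4099) = -0.05318
  P(4)·log₂(P(4)/Q(4)) = 0.126·log₂(0.126/0.0098) = 0.46425

D_KL(P||Q) = 0.06395 + 0.44735 - 0.05318 + 0.46425 = 0.92237 ≈ 0.9224 bits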